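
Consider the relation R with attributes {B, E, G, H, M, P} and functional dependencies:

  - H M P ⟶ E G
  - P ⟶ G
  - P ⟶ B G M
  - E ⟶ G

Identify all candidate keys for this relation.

{H, P}

Attributes H, P never appear on any right-hand side, so every candidate key must contain {H, P}.
{H, P}⁺ = {B, E, G, H, M, P}, which is all of the schema, so {H, P} is the only candidate key.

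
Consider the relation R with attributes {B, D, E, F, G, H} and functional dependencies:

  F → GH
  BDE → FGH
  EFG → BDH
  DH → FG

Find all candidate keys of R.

EF, BDE, DEH

Attribute E never appears on the right-hand side of any dependency, so E must belong to every candidate key.
{E}⁺ = {E}, which is not all of the schema, so we must add further attributes.
{E, F}⁺: F→GH adds G, H; EFG→BDH adds B, D → {B, D, E, F, G, H}. Minimal: {F}⁺ = {F, G, H}; {E}⁺ = {E} — none reach the full schema.
{B, D, E}⁺: BDE→FGH adds F, G, H → {B, D, E, F, G, H}. Minimal: {D, E}⁺ = {D, E}; {B, E}⁺ = {B, E}; {B, D}⁺ = {B, D} — none reach the full schema.
{D, E, H}⁺: DH→FG adds F, G; EFG→BDH adds B → {B, D, E, F, G, H}. Minimal: {E, H}⁺ = {E, H}; {D, H}⁺ = {D, F, G, H}; {D, E}⁺ = {D, E} — none reach the full schema.
Any other superkey contains one of these as a subset, so there are no further candidate keys.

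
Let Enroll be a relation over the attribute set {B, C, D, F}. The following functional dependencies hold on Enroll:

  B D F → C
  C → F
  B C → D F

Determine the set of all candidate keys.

Attribute B never appears on the right-hand side of any dependency, so B must belong to every candidate key.
{B}⁺ = {B}, which is not all of the schema, so we must add further attributes.
{B, C}⁺: C→F adds F; BC→DF adds D → {B, C, D, F}.
{B, D, F}⁺: BDF→C adds C → {B, C, D, F}.
Any other superkey contains one of these as a subset, so there are no further candidate keys.

{B, C}, {B, D, F}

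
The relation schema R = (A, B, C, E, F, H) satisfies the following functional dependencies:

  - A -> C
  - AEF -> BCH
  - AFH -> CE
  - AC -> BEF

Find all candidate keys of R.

(A)

Attribute A never appears on the right-hand side of any dependency, so A must belong to every candidate key.
{A}⁺ = {A, B, C, E, F, H}, which is all of the schema, so {A} is the only candidate key.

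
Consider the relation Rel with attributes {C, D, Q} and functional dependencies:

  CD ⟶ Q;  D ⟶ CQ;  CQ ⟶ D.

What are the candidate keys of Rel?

(D), (C, Q)

{D}⁺: D→CQ adds C, Q → {C, D, Q}.
{C, Q}⁺: CQ→D adds D → {C, D, Q}.
Any other superkey contains one of these as a subset, so there are no further candidate keys.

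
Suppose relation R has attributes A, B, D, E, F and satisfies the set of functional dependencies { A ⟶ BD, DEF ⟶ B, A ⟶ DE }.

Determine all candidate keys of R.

Attributes A, F never appear on any right-hand side, so every candidate key must contain {A, F}.
{A, F}⁺ = {A, B, D, E, F}, which is all of the schema, so {A, F} is the only candidate key.

(A, F)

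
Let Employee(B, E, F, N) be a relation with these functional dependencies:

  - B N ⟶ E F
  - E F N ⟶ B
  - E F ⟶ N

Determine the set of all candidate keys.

{B, N}; {E, F}

{B, N}⁺: BN→EF adds E, F → {B, E, F, N}.
{E, F}⁺: EF→N adds N; EFN→B adds B → {B, E, F, N}.
Any other superkey contains one of these as a subset, so there are no further candidate keys.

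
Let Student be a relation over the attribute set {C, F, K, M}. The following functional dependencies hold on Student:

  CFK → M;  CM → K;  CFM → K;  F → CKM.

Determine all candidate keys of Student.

F

Attribute F never appears on the right-hand side of any dependency, so F must belong to every candidate key.
{F}⁺ = {C, F, K, M}, which is all of the schema, so {F} is the only candidate key.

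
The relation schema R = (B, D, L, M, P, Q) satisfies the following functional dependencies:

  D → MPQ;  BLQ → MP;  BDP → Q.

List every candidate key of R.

BDL

Attributes B, D, L never appear on any right-hand side, so every candidate key must contain {B, D, L}.
{B, D, L}⁺ = {B, D, L, M, P, Q}, which is all of the schema, so {B, D, L} is the only candidate key.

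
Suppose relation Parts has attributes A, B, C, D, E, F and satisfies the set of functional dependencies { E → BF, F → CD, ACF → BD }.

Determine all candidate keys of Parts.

Attributes A, E never appear on any right-hand side, so every candidate key must contain {A, E}.
{A, E}⁺ = {A, B, C, D, E, F}, which is all of the schema, so {A, E} is the only candidate key.

{A, E}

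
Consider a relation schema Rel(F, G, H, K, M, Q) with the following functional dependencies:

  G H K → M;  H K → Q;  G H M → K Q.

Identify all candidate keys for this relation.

{F, G, H, K}, {F, G, H, M}

Attributes F, G, H never appear on any right-hand side, so every candidate key must contain {F, G, H}.
{F, G, H}⁺ = {F, G, H}, which is not all of the schema, so we must add further attributes.
{F, G, H, K}⁺: GHK→M adds M; HK→Q adds Q → {F, G, H, K, M, Q}. Minimal: {G, H, K}⁺ = {G, H, K, M, Q}; {F, H, K}⁺ = {F, H, K, Q}; {F, G, K}⁺ = {F, G, K}; … — none reach the full schema.
{F, G, H, M}⁺: GHM→KQ adds K, Q → {F, G, H, K, M, Q}. Minimal: {G, H, M}⁺ = {G, H, K, M, Q}; {F, H, M}⁺ = {F, H, M}; {F, G, M}⁺ = {F, G, M}; … — none reach the full schema.
Any other superkey contains one of these as a subset, so there are no further candidate keys.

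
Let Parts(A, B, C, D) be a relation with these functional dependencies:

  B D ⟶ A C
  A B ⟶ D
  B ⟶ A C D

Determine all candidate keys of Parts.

Attribute B never appears on the right-hand side of any dependency, so B must belong to every candidate key.
{B}⁺ = {A, B, C, D}, which is all of the schema, so {B} is the only candidate key.

{B}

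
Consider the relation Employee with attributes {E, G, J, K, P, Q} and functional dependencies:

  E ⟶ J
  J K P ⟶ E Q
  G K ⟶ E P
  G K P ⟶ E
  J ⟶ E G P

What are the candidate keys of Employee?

{E, K}⁺: E→J adds J; J→EGP adds G, P; JKP→EQ adds Q → {E, G, J, K, P, Q}. Minimal: {K}⁺ = {K}; {E}⁺ = {E, G, J, P} — none reach the full schema.
{G, K}⁺: GK→EP adds E, P; E→J adds J; JKP→EQ adds Q → {E, G, J, K, P, Q}. Minimal: {K}⁺ = {K}; {G}⁺ = {G} — none reach the full schema.
{J, K}⁺: J→EGP adds E, G, P; JKP→EQ adds Q → {E, G, J, K, P, Q}. Minimal: {K}⁺ = {K}; {J}⁺ = {E, G, J, P} — none reach the full schema.
Any other superkey contains one of these as a subset, so there are no further candidate keys.

(E, K), (G, K), (J, K)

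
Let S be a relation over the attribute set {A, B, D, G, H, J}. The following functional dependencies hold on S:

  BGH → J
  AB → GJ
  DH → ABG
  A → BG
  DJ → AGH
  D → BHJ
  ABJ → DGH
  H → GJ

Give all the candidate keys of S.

{A}⁺: A→BG adds B, G; AB→GJ adds J; ABJ→DGH adds D, H → {A, B, D, G, H, J}.
{D}⁺: D→BHJ adds B, H, J; H→GJ adds G; DH→ABG adds A → {A, B, D, G, H, J}.

(A), (D)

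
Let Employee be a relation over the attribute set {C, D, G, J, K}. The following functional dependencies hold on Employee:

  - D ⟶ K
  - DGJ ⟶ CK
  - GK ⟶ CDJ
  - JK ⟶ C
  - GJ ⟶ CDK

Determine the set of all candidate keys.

{D, G}, {G, J}, {G, K}

Attribute G never appears on the right-hand side of any dependency, so G must belong to every candidate key.
{G}⁺ = {G}, which is not all of the schema, so we must add further attributes.
{D, G}⁺: D→K adds K; GK→CDJ adds C, J → {C, D, G, J, K}. Minimal: {G}⁺ = {G}; {D}⁺ = {D, K} — none reach the full schema.
{G, J}⁺: GJ→CDK adds C, D, K → {C, D, G, J, K}. Minimal: {J}⁺ = {J}; {G}⁺ = {G} — none reach the full schema.
{G, K}⁺: GK→CDJ adds C, D, J → {C, D, G, J, K}. Minimal: {K}⁺ = {K}; {G}⁺ = {G} — none reach the full schema.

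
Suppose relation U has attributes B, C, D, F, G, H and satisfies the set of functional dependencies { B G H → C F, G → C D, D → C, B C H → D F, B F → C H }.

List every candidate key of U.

{B, F, G}; {B, G, H}

Attributes B, G never appear on any right-hand side, so every candidate key must contain {B, G}.
{B, G}⁺ = {B, C, D, G}, which is not all of the schema, so we must add further attributes.
{B, F, G}⁺: G→CD adds C, D; BF→CH adds H → {B, C, D, F, G, H}.
{B, G, H}⁺: BGH→CF adds C, F; G→CD adds D → {B, C, D, F, G, H}.
Any other superkey contains one of these as a subset, so there are no further candidate keys.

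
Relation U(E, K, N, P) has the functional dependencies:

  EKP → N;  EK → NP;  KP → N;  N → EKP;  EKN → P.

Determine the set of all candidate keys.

{N}⁺: N→EKP adds E, K, P → {E, K, N, P}.
{E, K}⁺: EK→NP adds N, P → {E, K, N, P}. Minimal: {K}⁺ = {K}; {E}⁺ = {E} — none reach the full schema.
{K, P}⁺: KP→N adds N; N→EKP adds E → {E, K, N, P}. Minimal: {P}⁺ = {P}; {K}⁺ = {K} — none reach the full schema.
Any other superkey contains one of these as a subset, so there are no further candidate keys.

(N), (E, K), (K, P)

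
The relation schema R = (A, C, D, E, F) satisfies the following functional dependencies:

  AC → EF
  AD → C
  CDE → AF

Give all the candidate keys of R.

Attribute D never appears on the right-hand side of any dependency, so D must belong to every candidate key.
{D}⁺ = {D}, which is not all of the schema, so we must add further attributes.
{A, D}⁺: AD→C adds C; AC→EF adds E, F → {A, C, D, E, F}. Minimal: {D}⁺ = {D}; {A}⁺ = {A} — none reach the full schema.
{C, D, E}⁺: CDE→AF adds A, F → {A, C, D, E, F}. Minimal: {D, E}⁺ = {D, E}; {C, E}⁺ = {C, E}; {C, D}⁺ = {C, D} — none reach the full schema.
Any other superkey contains one of these as a subset, so there are no further candidate keys.

AD, CDE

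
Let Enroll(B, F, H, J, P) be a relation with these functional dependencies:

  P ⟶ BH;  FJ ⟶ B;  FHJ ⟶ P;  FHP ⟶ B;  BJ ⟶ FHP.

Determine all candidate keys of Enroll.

{B, J}; {F, J}; {J, P}

Attribute J never appears on the right-hand side of any dependency, so J must belong to every candidate key.
{J}⁺ = {J}, which is not all of the schema, so we must add further attributes.
{B, J}⁺: BJ→FHP adds F, H, P → {B, F, H, J, P}.
{F, J}⁺: FJ→B adds B; BJ→FHP adds H, P → {B, F, H, J, P}.
{J, P}⁺: P→BH adds B, H; BJ→FHP adds F → {B, F, H, J, P}.
Any other superkey contains one of these as a subset, so there are no further candidate keys.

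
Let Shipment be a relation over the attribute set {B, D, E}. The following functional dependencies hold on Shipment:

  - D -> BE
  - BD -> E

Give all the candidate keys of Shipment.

{D}

Attribute D never appears on the right-hand side of any dependency, so D must belong to every candidate key.
{D}⁺ = {B, D, E}, which is all of the schema, so {D} is the only candidate key.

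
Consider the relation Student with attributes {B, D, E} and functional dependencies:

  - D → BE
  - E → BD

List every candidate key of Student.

{D}⁺: D→BE adds B, E → {B, D, E}.
{E}⁺: E→BD adds B, D → {B, D, E}.
Any other superkey contains one of these as a subset, so there are no further candidate keys.

{D}, {E}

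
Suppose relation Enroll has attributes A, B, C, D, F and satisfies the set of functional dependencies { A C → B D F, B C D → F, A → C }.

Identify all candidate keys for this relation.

Attribute A never appears on the right-hand side of any dependency, so A must belong to every candidate key.
{A}⁺ = {A, B, C, D, F}, which is all of the schema, so {A} is the only candidate key.

{A}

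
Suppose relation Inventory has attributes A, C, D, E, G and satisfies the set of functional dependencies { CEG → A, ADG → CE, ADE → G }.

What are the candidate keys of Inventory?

{A, D, E}, {A, D, G}, {C, D, E, G}

Attribute D never appears on the right-hand side of any dependency, so D must belong to every candidate key.
{D}⁺ = {D}, which is not all of the schema, so we must add further attributes.
{A, D, E}⁺: ADE→G adds G; ADG→CE adds C → {A, C, D, E, G}. Minimal: {D, E}⁺ = {D, E}; {A, E}⁺ = {A, E}; {A, D}⁺ = {A, D} — none reach the full schema.
{A, D, G}⁺: ADG→CE adds C, E → {A, C, D, E, G}. Minimal: {D, G}⁺ = {D, G}; {A, G}⁺ = {A, G}; {A, D}⁺ = {A, D} — none reach the full schema.
{C, D, E, G}⁺: CEG→A adds A → {A, C, D, E, G}. Minimal: {D, E, G}⁺ = {D, E, G}; {C, E, G}⁺ = {A, C, E, G}; {C, D, G}⁺ = {C, D, G}; … — none reach the full schema.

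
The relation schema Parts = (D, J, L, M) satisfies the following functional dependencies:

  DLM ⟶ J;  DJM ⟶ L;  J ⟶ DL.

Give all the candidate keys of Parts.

{J, M}; {D, L, M}

Attribute M never appears on the right-hand side of any dependency, so M must belong to every candidate key.
{M}⁺ = {M}, which is not all of the schema, so we must add further attributes.
{J, M}⁺: J→DL adds D, L → {D, J, L, M}.
{D, L, M}⁺: DLM→J adds J → {D, J, L, M}.
Any other superkey contains one of these as a subset, so there are no further candidate keys.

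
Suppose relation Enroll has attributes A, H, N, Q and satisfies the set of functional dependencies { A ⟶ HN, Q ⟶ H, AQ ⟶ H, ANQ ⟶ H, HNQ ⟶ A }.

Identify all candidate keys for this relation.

Attribute Q never appears on the right-hand side of any dependency, so Q must belong to every candidate key.
{Q}⁺ = {H, Q}, which is not all of the schema, so we must add further attributes.
{A, Q}⁺: A→HN adds H, N → {A, H, N, Q}. Minimal: {Q}⁺ = {H, Q}; {A}⁺ = {A, H, N} — none reach the full schema.
{N, Q}⁺: Q→H adds H; HNQ→A adds A → {A, H, N, Q}. Minimal: {Q}⁺ = {H, Q}; {N}⁺ = {N} — none reach the full schema.

{A, Q}, {N, Q}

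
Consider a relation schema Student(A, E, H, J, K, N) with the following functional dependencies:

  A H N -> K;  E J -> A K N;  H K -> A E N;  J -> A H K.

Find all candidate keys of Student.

(J)

Attribute J never appears on the right-hand side of any dependency, so J must belong to every candidate key.
{J}⁺ = {A, E, H, J, K, N}, which is all of the schema, so {J} is the only candidate key.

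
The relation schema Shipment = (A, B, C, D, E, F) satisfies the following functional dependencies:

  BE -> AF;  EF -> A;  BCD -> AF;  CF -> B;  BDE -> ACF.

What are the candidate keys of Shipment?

Attributes D, E never appear on any right-hand side, so every candidate key must contain {D, E}.
{D, E}⁺ = {D, E}, which is not all of the schema, so we must add further attributes.
{B, D, E}⁺: BE→AF adds A, F; BDE→ACF adds C → {A, B, C, D, E, F}. Minimal: {D, E}⁺ = {D, E}; {B, E}⁺ = {A, B, E, F}; {B, D}⁺ = {B, D} — none reach the full schema.
{C, D, E, F}⁺: EF→A adds A; CF→B adds B → {A, B, C, D, E, F}. Minimal: {D, E, F}⁺ = {A, D, E, F}; {C, E, F}⁺ = {A, B, C, E, F}; {C, D, F}⁺ = {A, B, C, D, F}; … — none reach the full schema.
Any other superkey contains one of these as a subset, so there are no further candidate keys.

BDE, CDEF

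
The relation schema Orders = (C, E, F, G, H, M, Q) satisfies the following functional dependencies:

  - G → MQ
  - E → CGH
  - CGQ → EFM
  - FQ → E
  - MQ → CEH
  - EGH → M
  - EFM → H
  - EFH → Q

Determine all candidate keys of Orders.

{E}, {G}, {F, Q}, {M, Q}

{E}⁺: E→CGH adds C, G, H; EGH→M adds M; G→MQ adds Q; CGQ→EFM adds F → {C, E, F, G, H, M, Q}.
{G}⁺: G→MQ adds M, Q; MQ→CEH adds C, E, H; CGQ→EFM adds F → {C, E, F, G, H, M, Q}.
{F, Q}⁺: FQ→E adds E; E→CGH adds C, G, H; CGQ→EFM adds M → {C, E, F, G, H, M, Q}.
{M, Q}⁺: MQ→CEH adds C, E, H; E→CGH adds G; CGQ→EFM adds F → {C, E, F, G, H, M, Q}.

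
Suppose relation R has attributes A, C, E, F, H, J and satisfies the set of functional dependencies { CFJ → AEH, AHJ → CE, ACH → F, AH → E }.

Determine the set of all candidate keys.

{A, H, J}, {C, F, J}

Attribute J never appears on the right-hand side of any dependency, so J must belong to every candidate key.
{J}⁺ = {J}, which is not all of the schema, so we must add further attributes.
{A, H, J}⁺: AHJ→CE adds C, E; ACH→F adds F → {A, C, E, F, H, J}. Minimal: {H, J}⁺ = {H, J}; {A, J}⁺ = {A, J}; {A, H}⁺ = {A, E, H} — none reach the full schema.
{C, F, J}⁺: CFJ→AEH adds A, E, H → {A, C, E, F, H, J}. Minimal: {F, J}⁺ = {F, J}; {C, J}⁺ = {C, J}; {C, F}⁺ = {C, F} — none reach the full schema.
Any other superkey contains one of these as a subset, so there are no further candidate keys.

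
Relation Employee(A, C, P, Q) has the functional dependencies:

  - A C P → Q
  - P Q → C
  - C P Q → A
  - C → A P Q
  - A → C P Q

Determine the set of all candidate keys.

{A}⁺: A→CPQ adds C, P, Q → {A, C, P, Q}.
{C}⁺: C→APQ adds A, P, Q → {A, C, P, Q}.
{P, Q}⁺: PQ→C adds C; CPQ→A adds A → {A, C, P, Q}. Minimal: {Q}⁺ = {Q}; {P}⁺ = {P} — none reach the full schema.
Any other superkey contains one of these as a subset, so there are no further candidate keys.

{A}; {C}; {P, Q}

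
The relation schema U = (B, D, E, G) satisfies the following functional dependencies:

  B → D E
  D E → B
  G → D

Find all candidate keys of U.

BG; EG

{B, G}⁺: B→DE adds D, E → {B, D, E, G}. Minimal: {G}⁺ = {D, G}; {B}⁺ = {B, D, E} — none reach the full schema.
{E, G}⁺: G→D adds D; DE→B adds B → {B, D, E, G}. Minimal: {G}⁺ = {D, G}; {E}⁺ = {E} — none reach the full schema.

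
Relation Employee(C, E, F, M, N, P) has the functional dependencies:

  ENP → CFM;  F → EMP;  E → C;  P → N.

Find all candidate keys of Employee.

{F}⁺: F→EMP adds E, M, P; E→C adds C; P→N adds N → {C, E, F, M, N, P}.
{E, P}⁺: E→C adds C; P→N adds N; ENP→CFM adds F, M → {C, E, F, M, N, P}. Minimal: {P}⁺ = {N, P}; {E}⁺ = {C, E} — none reach the full schema.
Any other superkey contains one of these as a subset, so there are no further candidate keys.

{F}; {E, P}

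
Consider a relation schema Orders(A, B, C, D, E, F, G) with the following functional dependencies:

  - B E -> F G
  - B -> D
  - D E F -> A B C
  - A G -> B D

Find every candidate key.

Attribute E never appears on the right-hand side of any dependency, so E must belong to every candidate key.
{E}⁺ = {E}, which is not all of the schema, so we must add further attributes.
{B, E}⁺: BE→FG adds F, G; B→D adds D; DEF→ABC adds A, C → {A, B, C, D, E, F, G}.
{A, E, G}⁺: AG→BD adds B, D; BE→FG adds F; DEF→ABC adds C → {A, B, C, D, E, F, G}.
{D, E, F}⁺: DEF→ABC adds A, B, C; BE→FG adds G → {A, B, C, D, E, F, G}.

BE, AEG, DEF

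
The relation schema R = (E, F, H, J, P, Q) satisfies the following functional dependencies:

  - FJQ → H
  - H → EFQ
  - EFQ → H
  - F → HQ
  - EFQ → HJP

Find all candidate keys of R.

F, H

{F}⁺: F→HQ adds H, Q; H→EFQ adds E; EFQ→HJP adds J, P → {E, F, H, J, P, Q}.
{H}⁺: H→EFQ adds E, F, Q; EFQ→HJP adds J, P → {E, F, H, J, P, Q}.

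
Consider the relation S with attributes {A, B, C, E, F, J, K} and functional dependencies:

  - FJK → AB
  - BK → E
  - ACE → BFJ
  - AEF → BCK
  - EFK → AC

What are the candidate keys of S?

(A, C, E), (A, E, F), (B, F, K), (E, F, K), (F, J, K), (A, B, C, K)

{A, C, E}⁺: ACE→BFJ adds B, F, J; AEF→BCK adds K → {A, B, C, E, F, J, K}. Minimal: {C, E}⁺ = {C, E}; {A, E}⁺ = {A, E}; {A, C}⁺ = {A, C} — none reach the full schema.
{A, E, F}⁺: AEF→BCK adds B, C, K; ACE→BFJ adds J → {A, B, C, E, F, J, K}. Minimal: {E, F}⁺ = {E, F}; {A, F}⁺ = {A, F}; {A, E}⁺ = {A, E} — none reach the full schema.
{B, F, K}⁺: BK→E adds E; EFK→AC adds A, C; ACE→BFJ adds J → {A, B, C, E, F, J, K}. Minimal: {F, K}⁺ = {F, K}; {B, K}⁺ = {B, E, K}; {B, F}⁺ = {B, F} — none reach the full schema.
{E, F, K}⁺: EFK→AC adds A, C; ACE→BFJ adds B, J → {A, B, C, E, F, J, K}. Minimal: {F, K}⁺ = {F, K}; {E, K}⁺ = {E, K}; {E, F}⁺ = {E, F} — none reach the full schema.
{F, J, K}⁺: FJK→AB adds A, B; BK→E adds E; AEF→BCK adds C → {A, B, C, E, F, J, K}. Minimal: {J, K}⁺ = {J, K}; {F, K}⁺ = {F, K}; {F, J}⁺ = {F, J} — none reach the full schema.
{A, B, C, K}⁺: BK→E adds E; ACE→BFJ adds F, J → {A, B, C, E, F, J, K}. Minimal: {B, C, K}⁺ = {B, C, E, K}; {A, C, K}⁺ = {A, C, K}; {A, B, K}⁺ = {A, B, E, K}; … — none reach the full schema.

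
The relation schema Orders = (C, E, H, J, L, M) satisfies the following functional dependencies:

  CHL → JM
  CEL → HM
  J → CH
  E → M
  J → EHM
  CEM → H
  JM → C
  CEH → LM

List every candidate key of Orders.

{J}; {C, E}; {C, H, L}

{J}⁺: J→CH adds C, H; J→EHM adds E, M; CEH→LM adds L → {C, E, H, J, L, M}.
{C, E}⁺: E→M adds M; CEM→H adds H; CEH→LM adds L; CHL→JM adds J → {C, E, H, J, L, M}. Minimal: {E}⁺ = {E, M}; {C}⁺ = {C} — none reach the full schema.
{C, H, L}⁺: CHL→JM adds J, M; J→EHM adds E → {C, E, H, J, L, M}. Minimal: {H, L}⁺ = {H, L}; {C, L}⁺ = {C, L}; {C, H}⁺ = {C, H} — none reach the full schema.
Any other superkey contains one of these as a subset, so there are no further candidate keys.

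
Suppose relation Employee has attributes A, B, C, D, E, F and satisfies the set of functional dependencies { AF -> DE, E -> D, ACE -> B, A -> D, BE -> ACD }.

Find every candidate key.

Attribute F never appears on the right-hand side of any dependency, so F must belong to every candidate key.
{F}⁺ = {F}, which is not all of the schema, so we must add further attributes.
{A, B, F}⁺: AF→DE adds D, E; BE→ACD adds C → {A, B, C, D, E, F}. Minimal: {B, F}⁺ = {B, F}; {A, F}⁺ = {A, D, E, F}; {A, B}⁺ = {A, B, D} — none reach the full schema.
{A, C, F}⁺: AF→DE adds D, E; ACE→B adds B → {A, B, C, D, E, F}. Minimal: {C, F}⁺ = {C, F}; {A, F}⁺ = {A, D, E, F}; {A, C}⁺ = {A, C, D} — none reach the full schema.
{B, E, F}⁺: E→D adds D; BE→ACD adds A, C → {A, B, C, D, E, F}. Minimal: {E, F}⁺ = {D, E, F}; {B, F}⁺ = {B, F}; {B, E}⁺ = {A, B, C, D, E} — none reach the full schema.

{A, B, F}; {A, C, F}; {B, E, F}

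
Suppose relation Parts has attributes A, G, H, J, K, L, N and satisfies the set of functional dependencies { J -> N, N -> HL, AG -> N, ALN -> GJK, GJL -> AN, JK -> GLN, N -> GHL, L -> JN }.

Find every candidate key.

{J}⁺: J→N adds N; N→HL adds H, L; N→GHL adds G; GJL→AN adds A; ALN→GJK adds K → {A, G, H, J, K, L, N}.
{L}⁺: L→JN adds J, N; N→HL adds H; N→GHL adds G; GJL→AN adds A; ALN→GJK adds K → {A, G, H, J, K, L, N}.
{N}⁺: N→HL adds H, L; N→GHL adds G; L→JN adds J; GJL→AN adds A; ALN→GJK adds K → {A, G, H, J, K, L, N}.
{A, G}⁺: AG→N adds N; N→GHL adds H, L; L→JN adds J; ALN→GJK adds K → {A, G, H, J, K, L, N}. Minimal: {G}⁺ = {G}; {A}⁺ = {A} — none reach the full schema.

{J}, {L}, {N}, {A, G}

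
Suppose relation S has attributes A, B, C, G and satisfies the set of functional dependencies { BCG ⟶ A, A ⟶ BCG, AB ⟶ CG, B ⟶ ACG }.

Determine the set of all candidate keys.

{A}⁺: A→BCG adds B, C, G → {A, B, C, G}.
{B}⁺: B→ACG adds A, C, G → {A, B, C, G}.

(A); (B)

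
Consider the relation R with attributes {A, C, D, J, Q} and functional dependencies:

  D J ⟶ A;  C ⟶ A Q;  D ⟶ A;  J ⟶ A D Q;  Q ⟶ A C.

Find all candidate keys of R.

{J}⁺: J→ADQ adds A, D, Q; Q→AC adds C → {A, C, D, J, Q}.

(J)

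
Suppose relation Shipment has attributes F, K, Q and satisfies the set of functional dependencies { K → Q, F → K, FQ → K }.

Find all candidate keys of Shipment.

Attribute F never appears on the right-hand side of any dependency, so F must belong to every candidate key.
{F}⁺ = {F, K, Q}, which is all of the schema, so {F} is the only candidate key.

(F)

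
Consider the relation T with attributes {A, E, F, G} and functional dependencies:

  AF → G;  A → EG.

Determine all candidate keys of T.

AF

{A, F}⁺: AF→G adds G; A→EG adds E → {A, E, F, G}. Minimal: {F}⁺ = {F}; {A}⁺ = {A, E, G} — none reach the full schema.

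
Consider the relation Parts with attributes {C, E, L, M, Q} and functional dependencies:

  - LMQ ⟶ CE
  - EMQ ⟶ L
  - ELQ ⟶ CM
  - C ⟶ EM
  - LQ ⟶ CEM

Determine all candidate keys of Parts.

(C, Q), (L, Q), (E, M, Q)

Attribute Q never appears on the right-hand side of any dependency, so Q must belong to every candidate key.
{Q}⁺ = {Q}, which is not all of the schema, so we must add further attributes.
{C, Q}⁺: C→EM adds E, M; EMQ→L adds L → {C, E, L, M, Q}. Minimal: {Q}⁺ = {Q}; {C}⁺ = {C, E, M} — none reach the full schema.
{L, Q}⁺: LQ→CEM adds C, E, M → {C, E, L, M, Q}. Minimal: {Q}⁺ = {Q}; {L}⁺ = {L} — none reach the full schema.
{E, M, Q}⁺: EMQ→L adds L; ELQ→CM adds C → {C, E, L, M, Q}. Minimal: {M, Q}⁺ = {M, Q}; {E, Q}⁺ = {E, Q}; {E, M}⁺ = {E, M} — none reach the full schema.
Any other superkey contains one of these as a subset, so there are no further candidate keys.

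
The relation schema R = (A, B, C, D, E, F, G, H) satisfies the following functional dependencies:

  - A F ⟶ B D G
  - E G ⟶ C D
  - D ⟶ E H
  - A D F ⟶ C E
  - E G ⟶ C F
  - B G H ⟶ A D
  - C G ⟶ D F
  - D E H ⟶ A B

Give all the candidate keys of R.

AF, CG, DF, DG, EG, BGH

{A, F}⁺: AF→BDG adds B, D, G; D→EH adds E, H; ADF→CE adds C → {A, B, C, D, E, F, G, H}. Minimal: {F}⁺ = {F}; {A}⁺ = {A} — none reach the full schema.
{C, G}⁺: CG→DF adds D, F; D→EH adds E, H; DEH→AB adds A, B → {A, B, C, D, E, F, G, H}. Minimal: {G}⁺ = {G}; {C}⁺ = {C} — none reach the full schema.
{D, F}⁺: D→EH adds E, H; DEH→AB adds A, B; AF→BDG adds G; EG→CD adds C → {A, B, C, D, E, F, G, H}. Minimal: {F}⁺ = {F}; {D}⁺ = {A, B, D, E, H} — none reach the full schema.
{D, G}⁺: D→EH adds E, H; EG→CF adds C, F; DEH→AB adds A, B → {A, B, C, D, E, F, G, H}. Minimal: {G}⁺ = {G}; {D}⁺ = {A, B, D, E, H} — none reach the full schema.
{E, G}⁺: EG→CD adds C, D; D→EH adds H; EG→CF adds F; DEH→AB adds A, B → {A, B, C, D, E, F, G, H}. Minimal: {G}⁺ = {G}; {E}⁺ = {E} — none reach the full schema.
{B, G, H}⁺: BGH→AD adds A, D; D→EH adds E; EG→CF adds C, F → {A, B, C, D, E, F, G, H}. Minimal: {G, H}⁺ = {G, H}; {B, H}⁺ = {B, H}; {B, G}⁺ = {B, G} — none reach the full schema.
Any other superkey contains one of these as a subset, so there are no further candidate keys.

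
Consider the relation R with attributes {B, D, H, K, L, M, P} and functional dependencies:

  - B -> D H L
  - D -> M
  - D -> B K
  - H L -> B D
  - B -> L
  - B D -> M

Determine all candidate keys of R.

Attribute P never appears on the right-hand side of any dependency, so P must belong to every candidate key.
{P}⁺ = {P}, which is not all of the schema, so we must add further attributes.
{B, P}⁺: B→DHL adds D, H, L; D→M adds M; D→BK adds K → {B, D, H, K, L, M, P}.
{D, P}⁺: D→M adds M; D→BK adds B, K; B→L adds L; B→DHL adds H → {B, D, H, K, L, M, P}.
{H, L, P}⁺: HL→BD adds B, D; BD→M adds M; D→BK adds K → {B, D, H, K, L, M, P}.

{B, P}; {D, P}; {H, L, P}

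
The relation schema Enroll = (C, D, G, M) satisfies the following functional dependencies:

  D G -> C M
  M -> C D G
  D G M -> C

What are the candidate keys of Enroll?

M; DG

{M}⁺: M→CDG adds C, D, G → {C, D, G, M}.
{D, G}⁺: DG→CM adds C, M → {C, D, G, M}.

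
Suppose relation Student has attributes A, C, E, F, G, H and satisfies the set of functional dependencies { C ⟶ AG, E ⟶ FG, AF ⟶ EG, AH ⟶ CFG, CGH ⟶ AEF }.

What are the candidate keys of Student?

{A, H}; {C, H}

{A, H}⁺: AH→CFG adds C, F, G; CGH→AEF adds E → {A, C, E, F, G, H}.
{C, H}⁺: C→AG adds A, G; AH→CFG adds F; CGH→AEF adds E → {A, C, E, F, G, H}.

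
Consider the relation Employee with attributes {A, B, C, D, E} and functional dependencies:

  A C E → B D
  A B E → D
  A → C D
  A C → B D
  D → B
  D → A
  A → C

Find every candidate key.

Attribute E never appears on the right-hand side of any dependency, so E must belong to every candidate key.
{E}⁺ = {E}, which is not all of the schema, so we must add further attributes.
{A, E}⁺: A→CD adds C, D; AC→BD adds B → {A, B, C, D, E}. Minimal: {E}⁺ = {E}; {A}⁺ = {A, B, C, D} — none reach the full schema.
{D, E}⁺: D→B adds B; D→A adds A; A→C adds C → {A, B, C, D, E}. Minimal: {E}⁺ = {E}; {D}⁺ = {A, B, C, D} — none reach the full schema.

{A, E}, {D, E}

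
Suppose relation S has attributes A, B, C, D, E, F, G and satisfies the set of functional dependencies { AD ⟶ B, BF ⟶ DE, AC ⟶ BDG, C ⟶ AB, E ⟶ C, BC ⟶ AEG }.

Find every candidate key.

{B, F}⁺: BF→DE adds D, E; E→C adds C; BC→AEG adds A, G → {A, B, C, D, E, F, G}.
{C, F}⁺: C→AB adds A, B; BC→AEG adds E, G; BF→DE adds D → {A, B, C, D, E, F, G}.
{E, F}⁺: E→C adds C; C→AB adds A, B; BC→AEG adds G; BF→DE adds D → {A, B, C, D, E, F, G}.
{A, D, F}⁺: AD→B adds B; BF→DE adds E; E→C adds C; BC→AEG adds G → {A, B, C, D, E, F, G}.
Any other superkey contains one of these as a subset, so there are no further candidate keys.

BF, CF, EF, ADF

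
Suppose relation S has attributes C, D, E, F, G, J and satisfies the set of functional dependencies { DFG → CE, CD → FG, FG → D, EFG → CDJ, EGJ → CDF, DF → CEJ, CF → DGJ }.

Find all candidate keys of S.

{C, D}; {C, F}; {D, F}; {F, G}; {E, G, J}

{C, D}⁺: CD→FG adds F, G; DF→CEJ adds E, J → {C, D, E, F, G, J}. Minimal: {D}⁺ = {D}; {C}⁺ = {C} — none reach the full schema.
{C, F}⁺: CF→DGJ adds D, G, J; DFG→CE adds E → {C, D, E, F, G, J}. Minimal: {F}⁺ = {F}; {C}⁺ = {C} — none reach the full schema.
{D, F}⁺: DF→CEJ adds C, E, J; CF→DGJ adds G → {C, D, E, F, G, J}. Minimal: {F}⁺ = {F}; {D}⁺ = {D} — none reach the full schema.
{F, G}⁺: FG→D adds D; DF→CEJ adds C, E, J → {C, D, E, F, G, J}. Minimal: {G}⁺ = {G}; {F}⁺ = {F} — none reach the full schema.
{E, G, J}⁺: EGJ→CDF adds C, D, F → {C, D, E, F, G, J}. Minimal: {G, J}⁺ = {G, J}; {E, J}⁺ = {E, J}; {E, G}⁺ = {E, G} — none reach the full schema.
Any other superkey contains one of these as a subset, so there are no further candidate keys.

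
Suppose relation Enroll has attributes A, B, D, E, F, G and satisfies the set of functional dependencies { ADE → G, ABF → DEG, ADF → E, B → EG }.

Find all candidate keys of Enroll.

(A, B, F)

Attributes A, B, F never appear on any right-hand side, so every candidate key must contain {A, B, F}.
{A, B, F}⁺ = {A, B, D, E, F, G}, which is all of the schema, so {A, B, F} is the only candidate key.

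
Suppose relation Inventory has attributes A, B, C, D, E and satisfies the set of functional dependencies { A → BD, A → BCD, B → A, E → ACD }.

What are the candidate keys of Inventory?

{E}

Attribute E never appears on the right-hand side of any dependency, so E must belong to every candidate key.
{E}⁺ = {A, B, C, D, E}, which is all of the schema, so {E} is the only candidate key.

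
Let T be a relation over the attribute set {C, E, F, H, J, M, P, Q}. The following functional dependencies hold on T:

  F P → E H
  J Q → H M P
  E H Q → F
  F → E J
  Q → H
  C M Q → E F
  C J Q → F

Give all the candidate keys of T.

Attributes C, Q never appear on any right-hand side, so every candidate key must contain {C, Q}.
{C, Q}⁺ = {C, H, Q}, which is not all of the schema, so we must add further attributes.
{C, E, Q}⁺: Q→H adds H; EHQ→F adds F; F→EJ adds J; JQ→HMP adds M, P → {C, E, F, H, J, M, P, Q}.
{C, F, Q}⁺: F→EJ adds E, J; Q→H adds H; JQ→HMP adds M, P → {C, E, F, H, J, M, P, Q}.
{C, J, Q}⁺: JQ→HMP adds H, M, P; CMQ→EF adds E, F → {C, E, F, H, J, M, P, Q}.
{C, M, Q}⁺: Q→H adds H; CMQ→EF adds E, F; F→EJ adds J; JQ→HMP adds P → {C, E, F, H, J, M, P, Q}.

{C, E, Q}; {C, F, Q}; {C, J, Q}; {C, M, Q}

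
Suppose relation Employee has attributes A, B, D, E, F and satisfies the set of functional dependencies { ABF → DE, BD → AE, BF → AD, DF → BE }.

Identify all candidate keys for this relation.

(B, F); (D, F)

Attribute F never appears on the right-hand side of any dependency, so F must belong to every candidate key.
{F}⁺ = {F}, which is not all of the schema, so we must add further attributes.
{B, F}⁺: BF→AD adds A, D; DF→BE adds E → {A, B, D, E, F}. Minimal: {F}⁺ = {F}; {B}⁺ = {B} — none reach the full schema.
{D, F}⁺: DF→BE adds B, E; BD→AE adds A → {A, B, D, E, F}. Minimal: {F}⁺ = {F}; {D}⁺ = {D} — none reach the full schema.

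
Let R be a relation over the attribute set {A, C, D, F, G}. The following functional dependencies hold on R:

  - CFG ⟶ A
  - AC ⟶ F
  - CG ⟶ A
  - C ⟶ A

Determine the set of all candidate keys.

(C, D, G)

{C, D, G}⁺: CG→A adds A; AC→F adds F → {A, C, D, F, G}. Minimal: {D, G}⁺ = {D, G}; {C, G}⁺ = {A, C, F, G}; {C, D}⁺ = {A, C, D, F} — none reach the full schema.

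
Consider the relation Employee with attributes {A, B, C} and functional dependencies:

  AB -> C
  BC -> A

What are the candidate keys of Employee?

AB; BC

{A, B}⁺: AB→C adds C → {A, B, C}.
{B, C}⁺: BC→A adds A → {A, B, C}.
Any other superkey contains one of these as a subset, so there are no further candidate keys.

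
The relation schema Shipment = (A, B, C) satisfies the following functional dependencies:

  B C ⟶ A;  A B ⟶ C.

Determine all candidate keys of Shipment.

{A, B}, {B, C}

Attribute B never appears on the right-hand side of any dependency, so B must belong to every candidate key.
{B}⁺ = {B}, which is not all of the schema, so we must add further attributes.
{A, B}⁺: AB→C adds C → {A, B, C}. Minimal: {B}⁺ = {B}; {A}⁺ = {A} — none reach the full schema.
{B, C}⁺: BC→A adds A → {A, B, C}. Minimal: {C}⁺ = {C}; {B}⁺ = {B} — none reach the full schema.
Any other superkey contains one of these as a subset, so there are no further candidate keys.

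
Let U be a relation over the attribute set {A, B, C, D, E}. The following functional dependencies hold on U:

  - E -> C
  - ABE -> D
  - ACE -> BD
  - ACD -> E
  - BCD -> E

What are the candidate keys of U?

Attribute A never appears on the right-hand side of any dependency, so A must belong to every candidate key.
{A}⁺ = {A}, which is not all of the schema, so we must add further attributes.
{A, E}⁺: E→C adds C; ACE→BD adds B, D → {A, B, C, D, E}. Minimal: {E}⁺ = {C, E}; {A}⁺ = {A} — none reach the full schema.
{A, C, D}⁺: ACD→E adds E; ACE→BD adds B → {A, B, C, D, E}. Minimal: {C, D}⁺ = {C, D}; {A, D}⁺ = {A, D}; {A, C}⁺ = {A, C} — none reach the full schema.
Any other superkey contains one of these as a subset, so there are no further candidate keys.

AE, ACD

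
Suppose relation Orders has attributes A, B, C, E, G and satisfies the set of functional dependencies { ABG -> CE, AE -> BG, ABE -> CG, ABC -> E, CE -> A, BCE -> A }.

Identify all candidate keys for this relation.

{A, E}⁺: AE→BG adds B, G; ABE→CG adds C → {A, B, C, E, G}.
{C, E}⁺: CE→A adds A; AE→BG adds B, G → {A, B, C, E, G}.
{A, B, C}⁺: ABC→E adds E; AE→BG adds G → {A, B, C, E, G}.
{A, B, G}⁺: ABG→CE adds C, E → {A, B, C, E, G}.

AE, CE, ABC, ABG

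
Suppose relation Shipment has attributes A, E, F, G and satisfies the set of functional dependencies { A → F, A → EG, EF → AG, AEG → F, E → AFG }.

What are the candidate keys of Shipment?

{A}⁺: A→F adds F; A→EG adds E, G → {A, E, F, G}.
{E}⁺: E→AFG adds A, F, G → {A, E, F, G}.
Any other superkey contains one of these as a subset, so there are no further candidate keys.

{A}, {E}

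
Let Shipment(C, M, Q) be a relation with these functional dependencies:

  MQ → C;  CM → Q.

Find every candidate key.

(C, M), (M, Q)

Attribute M never appears on the right-hand side of any dependency, so M must belong to every candidate key.
{M}⁺ = {M}, which is not all of the schema, so we must add further attributes.
{C, M}⁺: CM→Q adds Q → {C, M, Q}.
{M, Q}⁺: MQ→C adds C → {C, M, Q}.
Any other superkey contains one of these as a subset, so there are no further candidate keys.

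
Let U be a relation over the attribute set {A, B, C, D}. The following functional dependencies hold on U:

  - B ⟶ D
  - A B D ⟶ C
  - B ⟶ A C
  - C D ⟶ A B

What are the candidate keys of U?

{B}, {C, D}

{B}⁺: B→D adds D; B→AC adds A, C → {A, B, C, D}.
{C, D}⁺: CD→AB adds A, B → {A, B, C, D}.
Any other superkey contains one of these as a subset, so there are no further candidate keys.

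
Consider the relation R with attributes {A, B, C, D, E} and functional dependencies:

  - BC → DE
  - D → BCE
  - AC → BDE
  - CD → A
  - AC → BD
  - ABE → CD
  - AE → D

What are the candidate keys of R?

{D}⁺: D→BCE adds B, C, E; CD→A adds A → {A, B, C, D, E}.
{A, C}⁺: AC→BDE adds B, D, E → {A, B, C, D, E}.
{A, E}⁺: AE→D adds D; D→BCE adds B, C → {A, B, C, D, E}.
{B, C}⁺: BC→DE adds D, E; CD→A adds A → {A, B, C, D, E}.
Any other superkey contains one of these as a subset, so there are no further candidate keys.

{D}, {A, C}, {A, E}, {B, C}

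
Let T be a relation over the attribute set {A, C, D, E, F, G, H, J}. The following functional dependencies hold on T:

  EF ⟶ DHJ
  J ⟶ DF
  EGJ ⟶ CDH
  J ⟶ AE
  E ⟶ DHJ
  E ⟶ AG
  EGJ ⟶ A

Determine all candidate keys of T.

{E}⁺: E→DHJ adds D, H, J; E→AG adds A, G; J→DF adds F; EGJ→CDH adds C → {A, C, D, E, F, G, H, J}.
{J}⁺: J→DF adds D, F; J→AE adds A, E; E→DHJ adds H; E→AG adds G; EGJ→CDH adds C → {A, C, D, E, F, G, H, J}.

E, J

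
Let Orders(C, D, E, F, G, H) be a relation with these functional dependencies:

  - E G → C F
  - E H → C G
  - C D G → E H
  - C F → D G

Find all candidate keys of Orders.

{C, F}⁺: CF→DG adds D, G; CDG→EH adds E, H → {C, D, E, F, G, H}. Minimal: {F}⁺ = {F}; {C}⁺ = {C} — none reach the full schema.
{E, G}⁺: EG→CF adds C, F; CF→DG adds D; CDG→EH adds H → {C, D, E, F, G, H}. Minimal: {G}⁺ = {G}; {E}⁺ = {E} — none reach the full schema.
{E, H}⁺: EH→CG adds C, G; EG→CF adds F; CF→DG adds D → {C, D, E, F, G, H}. Minimal: {H}⁺ = {H}; {E}⁺ = {E} — none reach the full schema.
{C, D, G}⁺: CDG→EH adds E, H; EG→CF adds F → {C, D, E, F, G, H}. Minimal: {D, G}⁺ = {D, G}; {C, G}⁺ = {C, G}; {C, D}⁺ = {C, D} — none reach the full schema.
Any other superkey contains one of these as a subset, so there are no further candidate keys.

(C, F), (E, G), (E, H), (C, D, G)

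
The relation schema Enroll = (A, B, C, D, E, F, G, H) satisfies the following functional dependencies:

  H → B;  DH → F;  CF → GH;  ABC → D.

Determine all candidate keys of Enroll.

(A, C, E, F), (A, C, E, H)

{A, C, E, F}⁺: CF→GH adds G, H; H→B adds B; ABC→D adds D → {A, B, C, D, E, F, G, H}.
{A, C, E, H}⁺: H→B adds B; ABC→D adds D; DH→F adds F; CF→GH adds G → {A, B, C, D, E, F, G, H}.
Any other superkey contains one of these as a subset, so there are no further candidate keys.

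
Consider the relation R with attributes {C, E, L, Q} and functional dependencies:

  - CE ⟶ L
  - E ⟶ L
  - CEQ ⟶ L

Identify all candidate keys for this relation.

{C, E, Q}⁺: CE→L adds L → {C, E, L, Q}. Minimal: {E, Q}⁺ = {E, L, Q}; {C, Q}⁺ = {C, Q}; {C, E}⁺ = {C, E, L} — none reach the full schema.

{C, E, Q}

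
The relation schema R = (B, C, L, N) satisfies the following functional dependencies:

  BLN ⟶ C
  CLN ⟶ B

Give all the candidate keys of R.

Attributes L, N never appear on any right-hand side, so every candidate key must contain {L, N}.
{L, N}⁺ = {L, N}, which is not all of the schema, so we must add further attributes.
{B, L, N}⁺: BLN→C adds C → {B, C, L, N}. Minimal: {L, N}⁺ = {L, N}; {B, N}⁺ = {B, N}; {B, L}⁺ = {B, L} — none reach the full schema.
{C, L, N}⁺: CLN→B adds B → {B, C, L, N}. Minimal: {L, N}⁺ = {L, N}; {C, N}⁺ = {C, N}; {C, L}⁺ = {C, L} — none reach the full schema.
Any other superkey contains one of these as a subset, so there are no further candidate keys.

BLN; CLN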